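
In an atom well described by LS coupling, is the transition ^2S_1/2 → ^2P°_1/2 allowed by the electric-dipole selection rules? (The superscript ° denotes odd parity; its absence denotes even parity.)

allowed

Reading off the term symbols: S 1/2→1/2, L 0→1, J 1/2→1/2, parity even→odd.
Parity must change: even → odd — satisfied.
ΔS = 0: S: 1/2 → 1/2 — satisfied.
ΔL = 0, ±1 (not L=0↔0): L: 0 → 1, ΔL = +1 — satisfied.
ΔJ = 0, ±1 (not J=0↔0): J: 1/2 → 1/2, ΔJ = +0 — satisfied.
All four E1 rules are satisfied.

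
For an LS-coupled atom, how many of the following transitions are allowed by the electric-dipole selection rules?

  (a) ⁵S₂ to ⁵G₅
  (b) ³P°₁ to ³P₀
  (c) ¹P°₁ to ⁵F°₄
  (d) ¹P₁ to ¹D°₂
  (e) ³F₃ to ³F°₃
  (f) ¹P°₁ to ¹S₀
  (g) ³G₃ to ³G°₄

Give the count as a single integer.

5

(a) forbidden (parity, ΔL, ΔJ fail)
(b) allowed
(c) forbidden (parity, ΔS, ΔL, ΔJ fail)
(d) allowed
(e) allowed
(f) allowed
(g) allowed
Total allowed: 5 of 7.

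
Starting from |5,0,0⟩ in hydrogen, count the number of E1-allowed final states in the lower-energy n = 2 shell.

E1 requires Δl = ±1, so l_f ∈ {-1, 1}; with 0 ≤ l_f ≤ n_f−1 = 1, the allowed l_f values are {1}.
For l_f = 1: m_f ∈ {m_i−1, m_i, m_i+1} ∩ [−1, 1] = {-1, 0, 1} → 3 states.
Total: 3.

3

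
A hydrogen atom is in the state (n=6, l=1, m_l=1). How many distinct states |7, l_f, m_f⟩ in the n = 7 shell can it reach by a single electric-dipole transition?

4

E1 requires Δl = ±1, so l_f ∈ {0, 2}; with 0 ≤ l_f ≤ n_f−1 = 6, the allowed l_f values are {0, 2}.
For l_f = 0: m_f ∈ {m_i−1, m_i, m_i+1} ∩ [−0, 0] = {0} → 1 state.
For l_f = 2: m_f ∈ {m_i−1, m_i, m_i+1} ∩ [−2, 2] = {0, 1, 2} → 3 states.
Total: 4.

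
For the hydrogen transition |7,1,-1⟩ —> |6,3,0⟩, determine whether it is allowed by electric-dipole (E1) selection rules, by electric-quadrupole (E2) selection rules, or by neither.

Δl = 3 − 1 = +2; l_i + l_f = 4.
Δm_l = +1.
E1 (Δl = ±1, |Δm_l| ≤ 1): not satisfied.
E2 (Δl = 0,±2, l_i+l_f ≥ 2, |Δm_l| ≤ 2): satisfied.

E2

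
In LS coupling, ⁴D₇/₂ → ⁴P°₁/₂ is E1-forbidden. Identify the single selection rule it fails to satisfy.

Initial level: S=3/2, L=2, J=7/2, parity even. Final level: S=3/2, L=1, J=1/2, parity odd.
ΔL = 0, ±1 (not L=0↔0): L: 2 → 1, ΔL = -1 — satisfied.
Parity must change: even → odd — satisfied.
ΔJ = 0, ±1 (not J=0↔0): J: 7/2 → 1/2, ΔJ = -3 — violated.
ΔS = 0: S: 3/2 → 3/2 — satisfied.

the ΔJ = 0, ±1 rule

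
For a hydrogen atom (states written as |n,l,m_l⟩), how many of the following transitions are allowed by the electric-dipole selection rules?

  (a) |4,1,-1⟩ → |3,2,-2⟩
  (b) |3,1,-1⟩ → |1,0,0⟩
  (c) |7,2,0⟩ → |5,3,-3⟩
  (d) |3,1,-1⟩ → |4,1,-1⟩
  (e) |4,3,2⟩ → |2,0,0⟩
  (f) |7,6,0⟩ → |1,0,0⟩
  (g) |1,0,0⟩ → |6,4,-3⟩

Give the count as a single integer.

(a) allowed
(b) allowed
(c) forbidden — Δm_l = -3 (E1 requires Δm_l = 0, ±1)
(d) forbidden — Δl = +0 (E1 requires Δl = ±1)
(e) forbidden — Δl = -3 (E1 requires Δl = ±1); Δm_l = -2 (E1 requires Δm_l = 0, ±1)
(f) forbidden — Δl = -6 (E1 requires Δl = ±1)
(g) forbidden — Δl = +4 (E1 requires Δl = ±1); Δm_l = -3 (E1 requires Δm_l = 0, ±1)
Total allowed: 2 of 7.

2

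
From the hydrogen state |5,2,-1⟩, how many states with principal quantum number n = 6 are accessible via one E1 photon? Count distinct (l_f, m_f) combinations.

E1 requires Δl = ±1, so l_f ∈ {1, 3}; with 0 ≤ l_f ≤ n_f−1 = 5, the allowed l_f values are {1, 3}.
For l_f = 1: m_f ∈ {m_i−1, m_i, m_i+1} ∩ [−1, 1] = {-1, 0} → 2 states.
For l_f = 3: m_f ∈ {m_i−1, m_i, m_i+1} ∩ [−3, 3] = {-2, -1, 0} → 3 states.
Total: 5.

5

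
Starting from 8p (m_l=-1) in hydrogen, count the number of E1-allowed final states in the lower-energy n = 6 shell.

E1 requires Δl = ±1, so l_f ∈ {0, 2}; with 0 ≤ l_f ≤ n_f−1 = 5, the allowed l_f values are {0, 2}.
For l_f = 0: m_f ∈ {m_i−1, m_i, m_i+1} ∩ [−0, 0] = {0} → 1 state.
For l_f = 2: m_f ∈ {m_i−1, m_i, m_i+1} ∩ [−2, 2] = {-2, -1, 0} → 3 states.
Total: 4.

4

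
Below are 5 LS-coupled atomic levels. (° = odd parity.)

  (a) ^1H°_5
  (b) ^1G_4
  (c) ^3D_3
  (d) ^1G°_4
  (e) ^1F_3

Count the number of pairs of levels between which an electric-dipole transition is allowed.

3

(a)–(b): allowed.
(a)–(c): forbidden (ΔS, ΔL, ΔJ).
(a)–(d): forbidden (parity).
(a)–(e): forbidden (ΔL, ΔJ).
(b)–(c): forbidden (parity, ΔS, ΔL).
(b)–(d): allowed.
(b)–(e): forbidden (parity).
(c)–(d): forbidden (ΔS, ΔL).
(c)–(e): forbidden (parity, ΔS).
(d)–(e): allowed.
Allowed pairs: 3 of 10.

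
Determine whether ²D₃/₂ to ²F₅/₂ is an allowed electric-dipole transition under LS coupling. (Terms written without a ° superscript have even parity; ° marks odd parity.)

forbidden

ΔS = 0: S: 1/2 → 1/2 — passes.
ΔL = 0, ±1 (not L=0↔0): L: 2 → 3, ΔL = +1 — passes.
ΔJ = 0, ±1 (not J=0↔0): J: 3/2 → 5/2, ΔJ = +1 — passes.
Parity must change: even → even — fails.
Rule(s) violated: parity.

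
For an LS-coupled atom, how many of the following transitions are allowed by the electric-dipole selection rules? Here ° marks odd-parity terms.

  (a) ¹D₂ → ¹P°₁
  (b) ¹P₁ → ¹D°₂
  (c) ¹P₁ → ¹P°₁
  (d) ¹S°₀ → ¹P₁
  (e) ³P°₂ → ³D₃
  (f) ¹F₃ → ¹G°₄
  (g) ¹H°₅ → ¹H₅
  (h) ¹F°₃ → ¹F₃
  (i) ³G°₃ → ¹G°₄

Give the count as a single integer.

8

(a) allowed
(b) allowed
(c) allowed
(d) allowed
(e) allowed
(f) allowed
(g) allowed
(h) allowed
(i) forbidden (parity, ΔS fail)
Total allowed: 8 of 9.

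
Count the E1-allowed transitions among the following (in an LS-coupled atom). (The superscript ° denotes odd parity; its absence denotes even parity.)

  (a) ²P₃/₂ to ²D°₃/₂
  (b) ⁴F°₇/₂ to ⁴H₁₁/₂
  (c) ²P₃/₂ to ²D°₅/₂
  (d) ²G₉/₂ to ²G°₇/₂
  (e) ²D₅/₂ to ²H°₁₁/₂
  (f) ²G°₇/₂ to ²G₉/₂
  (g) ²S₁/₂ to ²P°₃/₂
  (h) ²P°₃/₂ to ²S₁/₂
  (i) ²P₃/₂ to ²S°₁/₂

(a) allowed
(b) forbidden (ΔL, ΔJ fail)
(c) allowed
(d) allowed
(e) forbidden (ΔL, ΔJ fail)
(f) allowed
(g) allowed
(h) allowed
(i) allowed
Total allowed: 7 of 9.

7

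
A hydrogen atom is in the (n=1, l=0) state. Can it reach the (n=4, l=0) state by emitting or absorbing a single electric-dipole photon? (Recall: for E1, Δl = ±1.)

Initial l = 0, final l = 0, so Δl = +0. E1 requires Δl = ±1: violated.
The transition is electric-dipole forbidden.

forbidden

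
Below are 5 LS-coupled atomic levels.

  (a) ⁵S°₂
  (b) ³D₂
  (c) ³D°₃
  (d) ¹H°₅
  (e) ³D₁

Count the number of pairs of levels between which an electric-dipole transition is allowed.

1

(a)–(b): forbidden (ΔS, ΔL).
(a)–(c): forbidden (parity, ΔS, ΔL).
(a)–(d): forbidden (parity, ΔS, ΔL, ΔJ).
(a)–(e): forbidden (ΔS, ΔL).
(b)–(c): allowed.
(b)–(d): forbidden (ΔS, ΔL, ΔJ).
(b)–(e): forbidden (parity).
(c)–(d): forbidden (parity, ΔS, ΔL, ΔJ).
(c)–(e): forbidden (ΔJ).
(d)–(e): forbidden (ΔS, ΔL, ΔJ).
Allowed pairs: 1 of 10.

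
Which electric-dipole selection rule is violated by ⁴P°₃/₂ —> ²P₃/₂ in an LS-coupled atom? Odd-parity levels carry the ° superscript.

the ΔS = 0 rule

Parity must change: odd → even — passes.
ΔS = 0: S: 3/2 → 1/2 — fails.
ΔL = 0, ±1 (not L=0↔0): L: 1 → 1, ΔL = +0 — passes.
ΔJ = 0, ±1 (not J=0↔0): J: 3/2 → 3/2, ΔJ = +0 — passes.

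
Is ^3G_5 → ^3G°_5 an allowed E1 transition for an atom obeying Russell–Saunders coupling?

allowed

Initial level: S=1, L=4, J=5, parity even. Final level: S=1, L=4, J=5, parity odd.
Parity must change: even → odd — passes.
ΔS = 0: S: 1 → 1 — passes.
ΔL = 0, ±1 (not L=0↔0): L: 4 → 4, ΔL = +0 — passes.
ΔJ = 0, ±1 (not J=0↔0): J: 5 → 5, ΔJ = +0 — passes.
All four E1 rules are satisfied.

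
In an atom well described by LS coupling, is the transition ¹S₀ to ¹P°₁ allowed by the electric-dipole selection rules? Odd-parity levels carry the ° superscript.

allowed

Parity must change: even → odd — ok.
ΔS = 0: S: 0 → 0 — ok.
ΔL = 0, ±1 (not L=0↔0): L: 0 → 1, ΔL = +1 — ok.
ΔJ = 0, ±1 (not J=0↔0): J: 0 → 1, ΔJ = +1 — ok.
All four E1 rules are satisfied.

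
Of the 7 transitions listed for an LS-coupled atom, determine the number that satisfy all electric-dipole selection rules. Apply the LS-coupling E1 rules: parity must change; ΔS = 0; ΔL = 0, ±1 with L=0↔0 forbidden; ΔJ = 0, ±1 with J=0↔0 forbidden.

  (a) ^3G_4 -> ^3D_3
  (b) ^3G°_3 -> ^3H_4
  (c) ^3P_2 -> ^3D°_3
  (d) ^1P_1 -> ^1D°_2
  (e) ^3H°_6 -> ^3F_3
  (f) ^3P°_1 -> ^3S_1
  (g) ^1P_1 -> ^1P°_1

(a) forbidden (parity, ΔL fail)
(b) allowed
(c) allowed
(d) allowed
(e) forbidden (ΔL, ΔJ fail)
(f) allowed
(g) allowed
Total allowed: 5 of 7.

5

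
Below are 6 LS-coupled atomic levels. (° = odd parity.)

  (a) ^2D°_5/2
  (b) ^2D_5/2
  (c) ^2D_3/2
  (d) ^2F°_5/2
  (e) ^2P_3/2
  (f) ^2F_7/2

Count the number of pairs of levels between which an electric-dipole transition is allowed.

7

(a)–(b): allowed.
(a)–(c): allowed.
(a)–(d): forbidden (parity).
(a)–(e): allowed.
(a)–(f): allowed.
(b)–(c): forbidden (parity).
(b)–(d): allowed.
(b)–(e): forbidden (parity).
(b)–(f): forbidden (parity).
(c)–(d): allowed.
(c)–(e): forbidden (parity).
(c)–(f): forbidden (parity, ΔJ).
(d)–(e): forbidden (ΔL).
(d)–(f): allowed.
(e)–(f): forbidden (parity, ΔL, ΔJ).
Allowed pairs: 7 of 15.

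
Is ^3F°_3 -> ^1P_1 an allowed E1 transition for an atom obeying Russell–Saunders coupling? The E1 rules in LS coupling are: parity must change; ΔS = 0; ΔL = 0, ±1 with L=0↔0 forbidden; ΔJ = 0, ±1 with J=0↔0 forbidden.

forbidden

Reading off the term symbols: S 1→0, L 3→1, J 3→1, parity odd→even.
ΔS = 0: S: 1 → 0 — fails.
Parity must change: odd → even — passes.
ΔJ = 0, ±1 (not J=0↔0): J: 3 → 1, ΔJ = -2 — fails.
ΔL = 0, ±1 (not L=0↔0): L: 3 → 1, ΔL = -2 — fails.
Rule(s) violated: ΔS, ΔL, ΔJ.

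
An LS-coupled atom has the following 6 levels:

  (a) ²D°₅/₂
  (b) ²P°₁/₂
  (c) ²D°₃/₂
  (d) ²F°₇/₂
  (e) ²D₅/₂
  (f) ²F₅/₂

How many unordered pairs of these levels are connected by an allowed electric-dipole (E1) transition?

(a)–(b): forbidden (parity, ΔJ).
(a)–(c): forbidden (parity).
(a)–(d): forbidden (parity).
(a)–(e): allowed.
(a)–(f): allowed.
(b)–(c): forbidden (parity).
(b)–(d): forbidden (parity, ΔL, ΔJ).
(b)–(e): forbidden (ΔJ).
(b)–(f): forbidden (ΔL, ΔJ).
(c)–(d): forbidden (parity, ΔJ).
(c)–(e): allowed.
(c)–(f): allowed.
(d)–(e): allowed.
(d)–(f): allowed.
(e)–(f): forbidden (parity).
Allowed pairs: 6 of 15.

6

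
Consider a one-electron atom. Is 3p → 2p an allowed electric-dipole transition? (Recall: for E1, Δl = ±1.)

Initial l = 1, final l = 1, so Δl = +0. E1 requires Δl = ±1: fails.
The transition is electric-dipole forbidden.

forbidden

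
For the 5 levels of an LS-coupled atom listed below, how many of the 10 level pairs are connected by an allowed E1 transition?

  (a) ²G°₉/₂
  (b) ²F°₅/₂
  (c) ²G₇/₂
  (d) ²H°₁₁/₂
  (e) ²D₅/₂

3

(a)–(b): forbidden (parity, ΔJ).
(a)–(c): allowed.
(a)–(d): forbidden (parity).
(a)–(e): forbidden (ΔL, ΔJ).
(b)–(c): allowed.
(b)–(d): forbidden (parity, ΔL, ΔJ).
(b)–(e): allowed.
(c)–(d): forbidden (ΔJ).
(c)–(e): forbidden (parity, ΔL).
(d)–(e): forbidden (ΔL, ΔJ).
Allowed pairs: 3 of 10.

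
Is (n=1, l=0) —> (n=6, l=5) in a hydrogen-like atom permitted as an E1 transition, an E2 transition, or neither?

Δl = 5 − 0 = +5; l_i + l_f = 5.
E1 (Δl = ±1): not satisfied.
E2 (Δl = 0,±2, l_i+l_f ≥ 2): not satisfied.

neither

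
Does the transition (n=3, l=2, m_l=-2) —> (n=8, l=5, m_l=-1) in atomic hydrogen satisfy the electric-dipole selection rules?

Initial l = 2, final l = 5, so Δl = +3. E1 requires Δl = ±1: ✗.
Δm_l = -1 − (-2) = +1. E1 requires Δm_l = 0, ±1: ✓.
The transition is electric-dipole forbidden.

forbidden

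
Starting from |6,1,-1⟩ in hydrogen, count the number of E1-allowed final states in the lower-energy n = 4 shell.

E1 requires Δl = ±1, so l_f ∈ {0, 2}; with 0 ≤ l_f ≤ n_f−1 = 3, the allowed l_f values are {0, 2}.
For l_f = 0: m_f ∈ {m_i−1, m_i, m_i+1} ∩ [−0, 0] = {0} → 1 state.
For l_f = 2: m_f ∈ {m_i−1, m_i, m_i+1} ∩ [−2, 2] = {-2, -1, 0} → 3 states.
Total: 4.

4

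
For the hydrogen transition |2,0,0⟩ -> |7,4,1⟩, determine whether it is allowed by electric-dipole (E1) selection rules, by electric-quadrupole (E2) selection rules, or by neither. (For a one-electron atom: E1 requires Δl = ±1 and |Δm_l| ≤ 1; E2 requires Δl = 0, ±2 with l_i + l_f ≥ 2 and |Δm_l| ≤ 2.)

neither

Δl = 4 − 0 = +4; l_i + l_f = 4.
Δm_l = +1.
E1 (Δl = ±1, |Δm_l| ≤ 1): not satisfied.
E2 (Δl = 0,±2, l_i+l_f ≥ 2, |Δm_l| ≤ 2): not satisfied.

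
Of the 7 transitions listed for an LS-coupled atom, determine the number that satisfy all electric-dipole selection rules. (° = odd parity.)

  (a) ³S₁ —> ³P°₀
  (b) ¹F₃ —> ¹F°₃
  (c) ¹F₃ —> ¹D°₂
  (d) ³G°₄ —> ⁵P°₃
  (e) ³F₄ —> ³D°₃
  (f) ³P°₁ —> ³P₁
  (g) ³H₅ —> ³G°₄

(a) allowed
(b) allowed
(c) allowed
(d) forbidden (parity, ΔS, ΔL fail)
(e) allowed
(f) allowed
(g) allowed
Total allowed: 6 of 7.

6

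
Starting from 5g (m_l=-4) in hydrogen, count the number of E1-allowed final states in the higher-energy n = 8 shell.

E1 requires Δl = ±1, so l_f ∈ {3, 5}; with 0 ≤ l_f ≤ n_f−1 = 7, the allowed l_f values are {3, 5}.
For l_f = 3: m_f ∈ {m_i−1, m_i, m_i+1} ∩ [−3, 3] = {-3} → 1 state.
For l_f = 5: m_f ∈ {m_i−1, m_i, m_i+1} ∩ [−5, 5] = {-5, -4, -3} → 3 states.
Total: 4.

4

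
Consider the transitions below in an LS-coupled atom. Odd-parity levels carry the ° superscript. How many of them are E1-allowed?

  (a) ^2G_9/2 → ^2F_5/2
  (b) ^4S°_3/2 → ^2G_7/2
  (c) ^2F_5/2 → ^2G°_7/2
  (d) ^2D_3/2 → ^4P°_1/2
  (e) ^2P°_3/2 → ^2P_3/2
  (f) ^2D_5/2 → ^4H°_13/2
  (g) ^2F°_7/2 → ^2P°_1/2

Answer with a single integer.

2

(a) forbidden (parity, ΔJ fail)
(b) forbidden (ΔS, ΔL, ΔJ fail)
(c) allowed
(d) forbidden (ΔS fails)
(e) allowed
(f) forbidden (ΔS, ΔL, ΔJ fail)
(g) forbidden (parity, ΔL, ΔJ fail)
Total allowed: 2 of 7.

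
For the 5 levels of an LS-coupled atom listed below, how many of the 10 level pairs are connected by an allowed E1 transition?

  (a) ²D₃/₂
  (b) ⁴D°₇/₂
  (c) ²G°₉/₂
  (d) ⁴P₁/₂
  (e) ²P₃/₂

0

(a)–(b): forbidden (ΔS, ΔJ).
(a)–(c): forbidden (ΔL, ΔJ).
(a)–(d): forbidden (parity, ΔS).
(a)–(e): forbidden (parity).
(b)–(c): forbidden (parity, ΔS, ΔL).
(b)–(d): forbidden (ΔJ).
(b)–(e): forbidden (ΔS, ΔJ).
(c)–(d): forbidden (ΔS, ΔL, ΔJ).
(c)–(e): forbidden (ΔL, ΔJ).
(d)–(e): forbidden (parity, ΔS).
Allowed pairs: 0 of 10.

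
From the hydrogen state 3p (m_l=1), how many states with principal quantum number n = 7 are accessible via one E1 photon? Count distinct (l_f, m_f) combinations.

E1 requires Δl = ±1, so l_f ∈ {0, 2}; with 0 ≤ l_f ≤ n_f−1 = 6, the allowed l_f values are {0, 2}.
For l_f = 0: m_f ∈ {m_i−1, m_i, m_i+1} ∩ [−0, 0] = {0} → 1 state.
For l_f = 2: m_f ∈ {m_i−1, m_i, m_i+1} ∩ [−2, 2] = {0, 1, 2} → 3 states.
Total: 4.

4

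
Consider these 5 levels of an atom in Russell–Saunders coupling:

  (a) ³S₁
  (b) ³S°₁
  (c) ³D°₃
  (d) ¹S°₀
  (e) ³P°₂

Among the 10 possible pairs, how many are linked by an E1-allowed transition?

1

(a)–(b): forbidden (ΔL).
(a)–(c): forbidden (ΔL, ΔJ).
(a)–(d): forbidden (ΔS, ΔL).
(a)–(e): allowed.
(b)–(c): forbidden (parity, ΔL, ΔJ).
(b)–(d): forbidden (parity, ΔS, ΔL).
(b)–(e): forbidden (parity).
(c)–(d): forbidden (parity, ΔS, ΔL, ΔJ).
(c)–(e): forbidden (parity).
(d)–(e): forbidden (parity, ΔS, ΔJ).
Allowed pairs: 1 of 10.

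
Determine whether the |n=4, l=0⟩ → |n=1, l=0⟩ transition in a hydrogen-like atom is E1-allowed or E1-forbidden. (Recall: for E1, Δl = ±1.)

forbidden

Initial l = 0, final l = 0, so Δl = +0. E1 requires Δl = ±1: violated.
The transition is electric-dipole forbidden.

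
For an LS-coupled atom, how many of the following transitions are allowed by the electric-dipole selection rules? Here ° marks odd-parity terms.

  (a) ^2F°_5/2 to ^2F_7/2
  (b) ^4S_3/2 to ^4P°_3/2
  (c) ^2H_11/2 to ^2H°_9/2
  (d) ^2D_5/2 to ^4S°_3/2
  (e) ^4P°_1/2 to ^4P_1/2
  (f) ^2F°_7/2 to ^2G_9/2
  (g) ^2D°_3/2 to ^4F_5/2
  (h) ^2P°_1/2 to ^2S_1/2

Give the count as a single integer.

(a) allowed
(b) allowed
(c) allowed
(d) forbidden (ΔS, ΔL fail)
(e) allowed
(f) allowed
(g) forbidden (ΔS fails)
(h) allowed
Total allowed: 6 of 8.

6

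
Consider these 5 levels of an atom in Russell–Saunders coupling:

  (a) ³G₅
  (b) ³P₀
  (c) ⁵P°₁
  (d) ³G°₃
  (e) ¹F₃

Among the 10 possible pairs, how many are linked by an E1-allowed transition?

(a)–(b): forbidden (parity, ΔL, ΔJ).
(a)–(c): forbidden (ΔS, ΔL, ΔJ).
(a)–(d): forbidden (ΔJ).
(a)–(e): forbidden (parity, ΔS, ΔJ).
(b)–(c): forbidden (ΔS).
(b)–(d): forbidden (ΔL, ΔJ).
(b)–(e): forbidden (parity, ΔS, ΔL, ΔJ).
(c)–(d): forbidden (parity, ΔS, ΔL, ΔJ).
(c)–(e): forbidden (ΔS, ΔL, ΔJ).
(d)–(e): forbidden (ΔS).
Allowed pairs: 0 of 10.

0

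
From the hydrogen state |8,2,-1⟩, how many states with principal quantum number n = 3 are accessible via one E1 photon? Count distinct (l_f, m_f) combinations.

E1 requires Δl = ±1, so l_f ∈ {1, 3}; with 0 ≤ l_f ≤ n_f−1 = 2, the allowed l_f values are {1}.
For l_f = 1: m_f ∈ {m_i−1, m_i, m_i+1} ∩ [−1, 1] = {-1, 0} → 2 states.
Total: 2.

2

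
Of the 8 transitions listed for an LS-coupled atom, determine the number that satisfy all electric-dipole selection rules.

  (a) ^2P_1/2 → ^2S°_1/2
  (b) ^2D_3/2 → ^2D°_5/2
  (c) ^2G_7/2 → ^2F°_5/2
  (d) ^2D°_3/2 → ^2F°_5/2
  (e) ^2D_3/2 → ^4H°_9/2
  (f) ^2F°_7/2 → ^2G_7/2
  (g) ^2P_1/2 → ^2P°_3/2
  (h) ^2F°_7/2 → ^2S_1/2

5

(a) allowed
(b) allowed
(c) allowed
(d) forbidden (parity fails)
(e) forbidden (ΔS, ΔL, ΔJ fail)
(f) allowed
(g) allowed
(h) forbidden (ΔL, ΔJ fail)
Total allowed: 5 of 8.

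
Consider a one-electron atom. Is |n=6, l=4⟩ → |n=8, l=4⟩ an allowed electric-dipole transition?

Δl = 4 − 4 = +0; the E1 rule Δl = ±1 is violated.
The transition is electric-dipole forbidden.

forbidden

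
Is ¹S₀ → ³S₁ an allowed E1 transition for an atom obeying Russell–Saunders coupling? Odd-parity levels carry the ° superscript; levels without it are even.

ΔJ = 0, ±1 (not J=0↔0): J: 0 → 1, ΔJ = +1 — ok.
Parity must change: even → even — fails.
ΔL = 0, ±1 (not L=0↔0): L: 0 → 0, ΔL = +0 — fails.
ΔS = 0: S: 0 → 1 — fails.
Rule(s) violated: parity, ΔS, ΔL.

forbidden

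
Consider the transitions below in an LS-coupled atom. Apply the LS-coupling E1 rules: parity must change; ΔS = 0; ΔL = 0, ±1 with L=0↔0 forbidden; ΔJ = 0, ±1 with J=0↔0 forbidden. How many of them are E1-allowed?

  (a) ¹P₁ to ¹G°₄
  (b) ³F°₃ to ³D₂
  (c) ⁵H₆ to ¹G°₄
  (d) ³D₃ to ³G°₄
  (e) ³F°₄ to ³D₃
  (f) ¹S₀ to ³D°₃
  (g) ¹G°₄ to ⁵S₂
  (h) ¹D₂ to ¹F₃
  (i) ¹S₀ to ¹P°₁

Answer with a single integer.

3

(a) forbidden (ΔL, ΔJ fail)
(b) allowed
(c) forbidden (ΔS, ΔJ fail)
(d) forbidden (ΔL fails)
(e) allowed
(f) forbidden (ΔS, ΔL, ΔJ fail)
(g) forbidden (ΔS, ΔL, ΔJ fail)
(h) forbidden (parity fails)
(i) allowed
Total allowed: 3 of 9.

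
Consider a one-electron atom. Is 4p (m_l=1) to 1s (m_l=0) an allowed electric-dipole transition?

Δl = 0 − 1 = -1; the E1 rule Δl = ±1 is ✓.
Δm_l = 0 − (1) = -1. E1 requires Δm_l = 0, ±1: ✓.
All E1 selection rules are satisfied.

allowed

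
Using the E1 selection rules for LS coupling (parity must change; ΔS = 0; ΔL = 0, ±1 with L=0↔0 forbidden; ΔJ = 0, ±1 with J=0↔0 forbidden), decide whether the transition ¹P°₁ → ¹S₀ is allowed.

Parity must change: odd → even — ✓.
ΔS = 0: S: 0 → 0 — ✓.
ΔL = 0, ±1 (not L=0↔0): L: 1 → 0, ΔL = -1 — ✓.
ΔJ = 0, ±1 (not J=0↔0): J: 1 → 0, ΔJ = -1 — ✓.
All four E1 rules are satisfied.

allowed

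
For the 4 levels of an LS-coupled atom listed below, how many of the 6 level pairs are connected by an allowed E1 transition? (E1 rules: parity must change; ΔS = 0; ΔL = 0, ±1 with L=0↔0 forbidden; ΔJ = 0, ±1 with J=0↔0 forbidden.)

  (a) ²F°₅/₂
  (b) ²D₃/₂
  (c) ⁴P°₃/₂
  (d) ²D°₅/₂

(a)–(b): allowed.
(a)–(c): forbidden (parity, ΔS, ΔL).
(a)–(d): forbidden (parity).
(b)–(c): forbidden (ΔS).
(b)–(d): allowed.
(c)–(d): forbidden (parity, ΔS).
Allowed pairs: 2 of 6.

2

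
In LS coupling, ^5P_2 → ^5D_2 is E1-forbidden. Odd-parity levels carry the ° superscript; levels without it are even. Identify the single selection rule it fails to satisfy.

Reading off the term symbols: S 2→2, L 1→2, J 2→2, parity even→even.
Parity must change: even → even — fails.
ΔS = 0: S: 2 → 2 — passes.
ΔL = 0, ±1 (not L=0↔0): L: 1 → 2, ΔL = +1 — passes.
ΔJ = 0, ±1 (not J=0↔0): J: 2 → 2, ΔJ = +0 — passes.

parity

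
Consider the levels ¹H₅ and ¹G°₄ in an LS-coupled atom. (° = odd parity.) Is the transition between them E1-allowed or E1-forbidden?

allowed

Initial level: S=0, L=5, J=5, parity even. Final level: S=0, L=4, J=4, parity odd.
Parity must change: even → odd — passes.
ΔS = 0: S: 0 → 0 — passes.
ΔL = 0, ±1 (not L=0↔0): L: 5 → 4, ΔL = -1 — passes.
ΔJ = 0, ±1 (not J=0↔0): J: 5 → 4, ΔJ = -1 — passes.
All four E1 rules are satisfied.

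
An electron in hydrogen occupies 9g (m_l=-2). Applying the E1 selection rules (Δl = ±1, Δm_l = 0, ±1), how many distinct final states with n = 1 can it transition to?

0

E1 requires l_f ∈ {3, 5}, but neither lies in [0, 0], so no final state is reachable.
Total: 0.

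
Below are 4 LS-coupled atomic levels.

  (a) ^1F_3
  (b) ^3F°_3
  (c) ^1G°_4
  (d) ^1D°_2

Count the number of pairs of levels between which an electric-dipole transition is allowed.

2

(a)–(b): forbidden (ΔS).
(a)–(c): allowed.
(a)–(d): allowed.
(b)–(c): forbidden (parity, ΔS).
(b)–(d): forbidden (parity, ΔS).
(c)–(d): forbidden (parity, ΔL, ΔJ).
Allowed pairs: 2 of 6.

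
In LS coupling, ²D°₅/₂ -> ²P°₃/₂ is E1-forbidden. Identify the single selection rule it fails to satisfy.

parity

Parity must change: odd → odd — ✗.
ΔJ = 0, ±1 (not J=0↔0): J: 5/2 → 3/2, ΔJ = -1 — ✓.
ΔS = 0: S: 1/2 → 1/2 — ✓.
ΔL = 0, ±1 (not L=0↔0): L: 2 → 1, ΔL = -1 — ✓.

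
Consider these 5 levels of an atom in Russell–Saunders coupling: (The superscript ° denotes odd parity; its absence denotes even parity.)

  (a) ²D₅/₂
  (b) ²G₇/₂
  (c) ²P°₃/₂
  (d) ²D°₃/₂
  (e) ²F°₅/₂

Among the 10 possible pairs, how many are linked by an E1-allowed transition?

(a)–(b): forbidden (parity, ΔL).
(a)–(c): allowed.
(a)–(d): allowed.
(a)–(e): allowed.
(b)–(c): forbidden (ΔL, ΔJ).
(b)–(d): forbidden (ΔL, ΔJ).
(b)–(e): allowed.
(c)–(d): forbidden (parity).
(c)–(e): forbidden (parity, ΔL).
(d)–(e): forbidden (parity).
Allowed pairs: 4 of 10.

4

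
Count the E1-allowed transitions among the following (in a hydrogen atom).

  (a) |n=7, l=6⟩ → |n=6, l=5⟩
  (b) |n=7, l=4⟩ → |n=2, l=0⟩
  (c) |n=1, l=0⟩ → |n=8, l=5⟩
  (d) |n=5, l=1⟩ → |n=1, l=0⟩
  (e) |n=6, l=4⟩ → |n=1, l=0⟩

(a) allowed
(b) forbidden — Δl = -4 (E1 requires Δl = ±1)
(c) forbidden — Δl = +5 (E1 requires Δl = ±1)
(d) allowed
(e) forbidden — Δl = -4 (E1 requires Δl = ±1)
Total allowed: 2 of 5.

2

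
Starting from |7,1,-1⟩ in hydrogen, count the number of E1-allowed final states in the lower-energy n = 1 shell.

E1 requires Δl = ±1, so l_f ∈ {0, 2}; with 0 ≤ l_f ≤ n_f−1 = 0, the allowed l_f values are {0}.
For l_f = 0: m_f ∈ {m_i−1, m_i, m_i+1} ∩ [−0, 0] = {0} → 1 state.
Total: 1.

1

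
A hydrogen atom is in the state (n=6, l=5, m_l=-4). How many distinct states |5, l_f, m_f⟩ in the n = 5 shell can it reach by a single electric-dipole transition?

E1 requires Δl = ±1, so l_f ∈ {4, 6}; with 0 ≤ l_f ≤ n_f−1 = 4, the allowed l_f values are {4}.
For l_f = 4: m_f ∈ {m_i−1, m_i, m_i+1} ∩ [−4, 4] = {-4, -3} → 2 states.
Total: 2.

2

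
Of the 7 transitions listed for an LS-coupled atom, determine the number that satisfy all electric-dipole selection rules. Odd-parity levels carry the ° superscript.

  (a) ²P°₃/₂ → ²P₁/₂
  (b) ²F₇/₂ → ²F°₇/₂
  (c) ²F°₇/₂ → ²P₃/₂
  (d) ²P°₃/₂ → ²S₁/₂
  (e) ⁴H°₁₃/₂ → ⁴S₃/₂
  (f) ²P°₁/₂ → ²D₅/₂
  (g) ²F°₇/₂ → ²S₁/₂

(a) allowed
(b) allowed
(c) forbidden (ΔL, ΔJ fail)
(d) allowed
(e) forbidden (ΔL, ΔJ fail)
(f) forbidden (ΔJ fails)
(g) forbidden (ΔL, ΔJ fail)
Total allowed: 3 of 7.

3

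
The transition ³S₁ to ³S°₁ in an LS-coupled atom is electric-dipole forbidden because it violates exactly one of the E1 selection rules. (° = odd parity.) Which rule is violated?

Initial level: S=1, L=0, J=1, parity even. Final level: S=1, L=0, J=1, parity odd.
Parity must change: even → odd — ok.
ΔS = 0: S: 1 → 1 — ok.
ΔL = 0, ±1 (not L=0↔0): L: 0 → 0, ΔL = +0 — fails.
ΔJ = 0, ±1 (not J=0↔0): J: 1 → 1, ΔJ = +0 — ok.

the L=0 ↔ L=0 exclusion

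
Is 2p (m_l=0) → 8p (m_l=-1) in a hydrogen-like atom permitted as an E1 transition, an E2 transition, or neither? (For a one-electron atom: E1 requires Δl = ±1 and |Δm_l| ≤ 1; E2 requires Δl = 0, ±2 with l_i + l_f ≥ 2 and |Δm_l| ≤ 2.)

Δl = 1 − 1 = +0; l_i + l_f = 2.
Δm_l = -1.
E1 (Δl = ±1, |Δm_l| ≤ 1): not satisfied.
E2 (Δl = 0,±2, l_i+l_f ≥ 2, |Δm_l| ≤ 2): satisfied.

E2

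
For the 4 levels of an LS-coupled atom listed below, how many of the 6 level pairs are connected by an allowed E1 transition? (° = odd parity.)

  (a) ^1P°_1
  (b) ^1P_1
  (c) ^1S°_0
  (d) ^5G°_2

2

(a)–(b): allowed.
(a)–(c): forbidden (parity).
(a)–(d): forbidden (parity, ΔS, ΔL).
(b)–(c): allowed.
(b)–(d): forbidden (ΔS, ΔL).
(c)–(d): forbidden (parity, ΔS, ΔL, ΔJ).
Allowed pairs: 2 of 6.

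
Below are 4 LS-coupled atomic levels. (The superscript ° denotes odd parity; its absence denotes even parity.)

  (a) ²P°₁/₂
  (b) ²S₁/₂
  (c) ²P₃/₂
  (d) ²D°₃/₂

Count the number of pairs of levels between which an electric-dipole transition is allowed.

3

(a)–(b): allowed.
(a)–(c): allowed.
(a)–(d): forbidden (parity).
(b)–(c): forbidden (parity).
(b)–(d): forbidden (ΔL).
(c)–(d): allowed.
Allowed pairs: 3 of 6.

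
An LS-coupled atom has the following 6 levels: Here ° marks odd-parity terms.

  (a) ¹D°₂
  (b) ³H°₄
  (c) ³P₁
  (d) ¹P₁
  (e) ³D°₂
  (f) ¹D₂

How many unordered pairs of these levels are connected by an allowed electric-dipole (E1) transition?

(a)–(b): forbidden (parity, ΔS, ΔL, ΔJ).
(a)–(c): forbidden (ΔS).
(a)–(d): allowed.
(a)–(e): forbidden (parity, ΔS).
(a)–(f): allowed.
(b)–(c): forbidden (ΔL, ΔJ).
(b)–(d): forbidden (ΔS, ΔL, ΔJ).
(b)–(e): forbidden (parity, ΔL, ΔJ).
(b)–(f): forbidden (ΔS, ΔL, ΔJ).
(c)–(d): forbidden (parity, ΔS).
(c)–(e): allowed.
(c)–(f): forbidden (parity, ΔS).
(d)–(e): forbidden (ΔS).
(d)–(f): forbidden (parity).
(e)–(f): forbidden (ΔS).
Allowed pairs: 3 of 15.

3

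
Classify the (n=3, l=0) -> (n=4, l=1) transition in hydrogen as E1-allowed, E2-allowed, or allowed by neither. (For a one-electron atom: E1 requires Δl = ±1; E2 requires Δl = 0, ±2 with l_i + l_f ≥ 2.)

E1

Δl = 1 − 0 = +1; l_i + l_f = 1.
E1 (Δl = ±1): satisfied.
E2 (Δl = 0,±2, l_i+l_f ≥ 2): not satisfied.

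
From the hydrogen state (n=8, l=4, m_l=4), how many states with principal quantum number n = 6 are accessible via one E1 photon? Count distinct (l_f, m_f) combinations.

4

E1 requires Δl = ±1, so l_f ∈ {3, 5}; with 0 ≤ l_f ≤ n_f−1 = 5, the allowed l_f values are {3, 5}.
For l_f = 3: m_f ∈ {m_i−1, m_i, m_i+1} ∩ [−3, 3] = {3} → 1 state.
For l_f = 5: m_f ∈ {m_i−1, m_i, m_i+1} ∩ [−5, 5] = {3, 4, 5} → 3 states.
Total: 4.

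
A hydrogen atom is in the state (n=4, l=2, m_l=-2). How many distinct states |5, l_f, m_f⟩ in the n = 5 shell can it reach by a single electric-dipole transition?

4

E1 requires Δl = ±1, so l_f ∈ {1, 3}; with 0 ≤ l_f ≤ n_f−1 = 4, the allowed l_f values are {1, 3}.
For l_f = 1: m_f ∈ {m_i−1, m_i, m_i+1} ∩ [−1, 1] = {-1} → 1 state.
For l_f = 3: m_f ∈ {m_i−1, m_i, m_i+1} ∩ [−3, 3] = {-3, -2, -1} → 3 states.
Total: 4.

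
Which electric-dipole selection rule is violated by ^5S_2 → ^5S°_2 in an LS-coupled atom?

Reading off the term symbols: S 2→2, L 0→0, J 2→2, parity even→odd.
Parity must change: even → odd — passes.
ΔS = 0: S: 2 → 2 — passes.
ΔL = 0, ±1 (not L=0↔0): L: 0 → 0, ΔL = +0 — fails.
ΔJ = 0, ±1 (not J=0↔0): J: 2 → 2, ΔJ = +0 — passes.

the L=0 ↔ L=0 exclusion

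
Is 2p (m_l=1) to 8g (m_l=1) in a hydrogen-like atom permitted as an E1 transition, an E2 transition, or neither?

Δl = 4 − 1 = +3; l_i + l_f = 5.
Δm_l = +0.
E1 (Δl = ±1, |Δm_l| ≤ 1): not satisfied.
E2 (Δl = 0,±2, l_i+l_f ≥ 2, |Δm_l| ≤ 2): not satisfied.

neither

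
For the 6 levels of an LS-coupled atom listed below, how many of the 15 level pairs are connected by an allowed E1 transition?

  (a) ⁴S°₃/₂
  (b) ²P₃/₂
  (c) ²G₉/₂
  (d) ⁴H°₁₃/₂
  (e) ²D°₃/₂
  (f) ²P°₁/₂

2

(a)–(b): forbidden (ΔS).
(a)–(c): forbidden (ΔS, ΔL, ΔJ).
(a)–(d): forbidden (parity, ΔL, ΔJ).
(a)–(e): forbidden (parity, ΔS, ΔL).
(a)–(f): forbidden (parity, ΔS).
(b)–(c): forbidden (parity, ΔL, ΔJ).
(b)–(d): forbidden (ΔS, ΔL, ΔJ).
(b)–(e): allowed.
(b)–(f): allowed.
(c)–(d): forbidden (ΔS, ΔJ).
(c)–(e): forbidden (ΔL, ΔJ).
(c)–(f): forbidden (ΔL, ΔJ).
(d)–(e): forbidden (parity, ΔS, ΔL, ΔJ).
(d)–(f): forbidden (parity, ΔS, ΔL, ΔJ).
(e)–(f): forbidden (parity).
Allowed pairs: 2 of 15.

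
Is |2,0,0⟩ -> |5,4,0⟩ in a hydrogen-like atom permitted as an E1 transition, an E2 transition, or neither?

Δl = 4 − 0 = +4; l_i + l_f = 4.
Δm_l = +0.
E1 (Δl = ±1, |Δm_l| ≤ 1): not satisfied.
E2 (Δl = 0,±2, l_i+l_f ≥ 2, |Δm_l| ≤ 2): not satisfied.

neither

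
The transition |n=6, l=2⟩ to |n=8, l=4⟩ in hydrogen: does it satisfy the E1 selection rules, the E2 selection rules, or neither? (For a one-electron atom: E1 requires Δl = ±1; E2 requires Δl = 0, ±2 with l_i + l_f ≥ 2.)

E2

Δl = 4 − 2 = +2; l_i + l_f = 6.
E1 (Δl = ±1): not satisfied.
E2 (Δl = 0,±2, l_i+l_f ≥ 2): satisfied.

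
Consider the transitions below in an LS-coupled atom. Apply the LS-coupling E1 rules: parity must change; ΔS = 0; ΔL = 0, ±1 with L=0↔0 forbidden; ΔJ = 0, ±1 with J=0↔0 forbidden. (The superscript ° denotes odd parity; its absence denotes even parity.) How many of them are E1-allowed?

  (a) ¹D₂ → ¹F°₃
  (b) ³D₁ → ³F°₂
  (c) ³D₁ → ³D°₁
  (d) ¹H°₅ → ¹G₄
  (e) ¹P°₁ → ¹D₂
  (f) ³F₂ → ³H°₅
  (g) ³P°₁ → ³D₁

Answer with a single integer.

(a) allowed
(b) allowed
(c) allowed
(d) allowed
(e) allowed
(f) forbidden (ΔL, ΔJ fail)
(g) allowed
Total allowed: 6 of 7.

6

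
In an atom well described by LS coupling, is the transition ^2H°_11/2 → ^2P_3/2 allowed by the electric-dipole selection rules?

forbidden

Initial level: S=1/2, L=5, J=11/2, parity odd. Final level: S=1/2, L=1, J=3/2, parity even.
ΔL = 0, ±1 (not L=0↔0): L: 5 → 1, ΔL = -4 — fails.
Parity must change: odd → even — ok.
ΔS = 0: S: 1/2 → 1/2 — ok.
ΔJ = 0, ±1 (not J=0↔0): J: 11/2 → 3/2, ΔJ = -4 — fails.
Rule(s) violated: ΔL, ΔJ.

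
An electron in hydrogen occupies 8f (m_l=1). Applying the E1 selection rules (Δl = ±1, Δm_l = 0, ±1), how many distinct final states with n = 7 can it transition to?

6

E1 requires Δl = ±1, so l_f ∈ {2, 4}; with 0 ≤ l_f ≤ n_f−1 = 6, the allowed l_f values are {2, 4}.
For l_f = 2: m_f ∈ {m_i−1, m_i, m_i+1} ∩ [−2, 2] = {0, 1, 2} → 3 states.
For l_f = 4: m_f ∈ {m_i−1, m_i, m_i+1} ∩ [−4, 4] = {0, 1, 2} → 3 states.
Total: 6.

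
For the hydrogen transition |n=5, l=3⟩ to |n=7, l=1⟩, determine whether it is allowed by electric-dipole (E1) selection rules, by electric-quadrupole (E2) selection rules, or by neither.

Δl = 1 − 3 = -2; l_i + l_f = 4.
E1 (Δl = ±1): not satisfied.
E2 (Δl = 0,±2, l_i+l_f ≥ 2): satisfied.

E2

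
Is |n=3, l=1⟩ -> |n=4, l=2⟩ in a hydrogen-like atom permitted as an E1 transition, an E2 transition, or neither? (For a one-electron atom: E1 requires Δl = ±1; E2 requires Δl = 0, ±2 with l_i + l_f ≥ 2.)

Δl = 2 − 1 = +1; l_i + l_f = 3.
E1 (Δl = ±1): satisfied.
E2 (Δl = 0,±2, l_i+l_f ≥ 2): not satisfied.

E1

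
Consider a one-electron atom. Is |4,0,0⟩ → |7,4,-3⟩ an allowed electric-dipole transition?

forbidden

Initial l = 0, final l = 4, so Δl = +4. E1 requires Δl = ±1: fails.
Δm_l = -3 − (0) = -3. E1 requires Δm_l = 0, ±1: fails.
The transition is electric-dipole forbidden.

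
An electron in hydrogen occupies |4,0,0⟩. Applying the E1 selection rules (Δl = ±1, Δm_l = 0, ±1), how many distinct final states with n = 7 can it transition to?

E1 requires Δl = ±1, so l_f ∈ {-1, 1}; with 0 ≤ l_f ≤ n_f−1 = 6, the allowed l_f values are {1}.
For l_f = 1: m_f ∈ {m_i−1, m_i, m_i+1} ∩ [−1, 1] = {-1, 0, 1} → 3 states.
Total: 3.

3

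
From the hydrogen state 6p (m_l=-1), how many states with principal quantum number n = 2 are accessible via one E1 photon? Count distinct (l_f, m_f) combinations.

1

E1 requires Δl = ±1, so l_f ∈ {0, 2}; with 0 ≤ l_f ≤ n_f−1 = 1, the allowed l_f values are {0}.
For l_f = 0: m_f ∈ {m_i−1, m_i, m_i+1} ∩ [−0, 0] = {0} → 1 state.
Total: 1.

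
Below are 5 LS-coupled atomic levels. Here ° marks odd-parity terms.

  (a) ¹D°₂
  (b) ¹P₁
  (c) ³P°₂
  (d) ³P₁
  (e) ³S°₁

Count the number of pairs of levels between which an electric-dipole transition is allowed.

(a)–(b): allowed.
(a)–(c): forbidden (parity, ΔS).
(a)–(d): forbidden (ΔS).
(a)–(e): forbidden (parity, ΔS, ΔL).
(b)–(c): forbidden (ΔS).
(b)–(d): forbidden (parity, ΔS).
(b)–(e): forbidden (ΔS).
(c)–(d): allowed.
(c)–(e): forbidden (parity).
(d)–(e): allowed.
Allowed pairs: 3 of 10.

3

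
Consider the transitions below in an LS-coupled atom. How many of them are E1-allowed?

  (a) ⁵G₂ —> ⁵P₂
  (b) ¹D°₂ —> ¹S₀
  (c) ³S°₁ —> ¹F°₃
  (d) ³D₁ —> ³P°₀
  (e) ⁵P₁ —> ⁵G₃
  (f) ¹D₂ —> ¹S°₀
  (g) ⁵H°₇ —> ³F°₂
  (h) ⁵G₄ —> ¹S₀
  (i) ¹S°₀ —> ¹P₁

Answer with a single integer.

2

(a) forbidden (parity, ΔL fail)
(b) forbidden (ΔL, ΔJ fail)
(c) forbidden (parity, ΔS, ΔL, ΔJ fail)
(d) allowed
(e) forbidden (parity, ΔL, ΔJ fail)
(f) forbidden (ΔL, ΔJ fail)
(g) forbidden (parity, ΔS, ΔL, ΔJ fail)
(h) forbidden (parity, ΔS, ΔL, ΔJ fail)
(i) allowed
Total allowed: 2 of 9.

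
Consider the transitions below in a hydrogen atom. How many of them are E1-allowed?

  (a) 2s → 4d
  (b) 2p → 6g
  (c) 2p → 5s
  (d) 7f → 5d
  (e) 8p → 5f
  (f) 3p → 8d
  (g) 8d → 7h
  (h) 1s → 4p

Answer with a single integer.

(a) forbidden — Δl = +2 (E1 requires Δl = ±1)
(b) forbidden — Δl = +3 (E1 requires Δl = ±1)
(c) allowed
(d) allowed
(e) forbidden — Δl = +2 (E1 requires Δl = ±1)
(f) allowed
(g) forbidden — Δl = +3 (E1 requires Δl = ±1)
(h) allowed
Total allowed: 4 of 8.

4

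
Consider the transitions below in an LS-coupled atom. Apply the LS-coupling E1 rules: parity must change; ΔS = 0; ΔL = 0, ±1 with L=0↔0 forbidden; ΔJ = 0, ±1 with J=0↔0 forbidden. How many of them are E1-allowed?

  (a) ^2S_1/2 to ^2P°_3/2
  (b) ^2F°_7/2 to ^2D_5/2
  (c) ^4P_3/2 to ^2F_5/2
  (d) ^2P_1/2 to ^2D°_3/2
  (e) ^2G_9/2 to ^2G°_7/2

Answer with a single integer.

(a) allowed
(b) allowed
(c) forbidden (parity, ΔS, ΔL fail)
(d) allowed
(e) allowed
Total allowed: 4 of 5.

4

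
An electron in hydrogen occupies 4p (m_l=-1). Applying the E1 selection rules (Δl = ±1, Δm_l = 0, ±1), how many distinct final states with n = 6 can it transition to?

4

E1 requires Δl = ±1, so l_f ∈ {0, 2}; with 0 ≤ l_f ≤ n_f−1 = 5, the allowed l_f values are {0, 2}.
For l_f = 0: m_f ∈ {m_i−1, m_i, m_i+1} ∩ [−0, 0] = {0} → 1 state.
For l_f = 2: m_f ∈ {m_i−1, m_i, m_i+1} ∩ [−2, 2] = {-2, -1, 0} → 3 states.
Total: 4.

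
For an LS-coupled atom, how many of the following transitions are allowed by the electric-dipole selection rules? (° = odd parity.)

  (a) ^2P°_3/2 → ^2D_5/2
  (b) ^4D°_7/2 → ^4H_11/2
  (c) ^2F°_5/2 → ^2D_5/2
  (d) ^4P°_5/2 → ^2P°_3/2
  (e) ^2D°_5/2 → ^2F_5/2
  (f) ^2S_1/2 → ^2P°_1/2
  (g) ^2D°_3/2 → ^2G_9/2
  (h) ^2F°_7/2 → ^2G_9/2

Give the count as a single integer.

5

(a) allowed
(b) forbidden (ΔL, ΔJ fail)
(c) allowed
(d) forbidden (parity, ΔS fail)
(e) allowed
(f) allowed
(g) forbidden (ΔL, ΔJ fail)
(h) allowed
Total allowed: 5 of 8.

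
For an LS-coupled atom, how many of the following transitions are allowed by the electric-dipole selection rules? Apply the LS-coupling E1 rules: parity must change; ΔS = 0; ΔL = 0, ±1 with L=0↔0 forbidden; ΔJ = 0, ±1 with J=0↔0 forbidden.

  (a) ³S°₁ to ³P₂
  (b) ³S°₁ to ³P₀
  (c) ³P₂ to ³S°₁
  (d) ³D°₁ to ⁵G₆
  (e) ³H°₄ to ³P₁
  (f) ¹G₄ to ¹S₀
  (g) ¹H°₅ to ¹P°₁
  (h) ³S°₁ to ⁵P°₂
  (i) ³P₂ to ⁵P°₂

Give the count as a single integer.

3

(a) allowed
(b) allowed
(c) allowed
(d) forbidden (ΔS, ΔL, ΔJ fail)
(e) forbidden (ΔL, ΔJ fail)
(f) forbidden (parity, ΔL, ΔJ fail)
(g) forbidden (parity, ΔL, ΔJ fail)
(h) forbidden (parity, ΔS fail)
(i) forbidden (ΔS fails)
Total allowed: 3 of 9.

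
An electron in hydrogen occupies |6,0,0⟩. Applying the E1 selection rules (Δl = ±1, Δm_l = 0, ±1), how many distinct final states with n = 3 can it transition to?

E1 requires Δl = ±1, so l_f ∈ {-1, 1}; with 0 ≤ l_f ≤ n_f−1 = 2, the allowed l_f values are {1}.
For l_f = 1: m_f ∈ {m_i−1, m_i, m_i+1} ∩ [−1, 1] = {-1, 0, 1} → 3 states.
Total: 3.

3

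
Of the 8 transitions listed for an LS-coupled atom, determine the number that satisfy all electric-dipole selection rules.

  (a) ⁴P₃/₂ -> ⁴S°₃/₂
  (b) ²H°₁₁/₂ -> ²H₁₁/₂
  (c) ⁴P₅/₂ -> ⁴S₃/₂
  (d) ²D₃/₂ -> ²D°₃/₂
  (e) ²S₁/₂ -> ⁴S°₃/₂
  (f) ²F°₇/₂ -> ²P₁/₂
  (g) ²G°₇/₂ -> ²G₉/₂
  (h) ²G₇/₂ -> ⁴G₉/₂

(a) allowed
(b) allowed
(c) forbidden (parity fails)
(d) allowed
(e) forbidden (ΔS, ΔL fail)
(f) forbidden (ΔL, ΔJ fail)
(g) allowed
(h) forbidden (parity, ΔS fail)
Total allowed: 4 of 8.

4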